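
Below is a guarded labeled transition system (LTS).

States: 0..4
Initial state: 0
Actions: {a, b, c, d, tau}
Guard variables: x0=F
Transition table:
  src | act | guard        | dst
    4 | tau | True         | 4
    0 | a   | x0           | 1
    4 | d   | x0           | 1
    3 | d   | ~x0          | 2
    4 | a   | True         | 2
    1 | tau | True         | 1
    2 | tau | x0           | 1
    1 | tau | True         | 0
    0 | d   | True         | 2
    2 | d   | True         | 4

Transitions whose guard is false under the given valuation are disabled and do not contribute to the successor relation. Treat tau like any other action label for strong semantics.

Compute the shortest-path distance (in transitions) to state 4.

Layered search for 4:
  Layer 0: {0}
  Layer 1: {2}
  Layer 2: {4}
4 enters at depth 2; path d·d

Answer: 2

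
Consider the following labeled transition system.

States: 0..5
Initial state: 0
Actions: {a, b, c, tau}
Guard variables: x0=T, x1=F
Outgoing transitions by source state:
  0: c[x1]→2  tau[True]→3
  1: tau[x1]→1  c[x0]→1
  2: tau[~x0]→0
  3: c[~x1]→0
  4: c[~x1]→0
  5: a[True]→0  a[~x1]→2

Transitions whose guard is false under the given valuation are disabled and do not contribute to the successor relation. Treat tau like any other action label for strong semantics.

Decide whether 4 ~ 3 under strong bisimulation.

Answer: BISIMILAR

Working:
Bisimulation quotient by refinement:
  round 0: {{0,1,2,3,4,5}}
  round 1: {{0},{1,3,4},{2},{5}}
  round 2: {{0},{1},{2},{3,4},{5}}
stable after 3 split(s): 5 block(s)
[4]={3,4}  [3]={3,4}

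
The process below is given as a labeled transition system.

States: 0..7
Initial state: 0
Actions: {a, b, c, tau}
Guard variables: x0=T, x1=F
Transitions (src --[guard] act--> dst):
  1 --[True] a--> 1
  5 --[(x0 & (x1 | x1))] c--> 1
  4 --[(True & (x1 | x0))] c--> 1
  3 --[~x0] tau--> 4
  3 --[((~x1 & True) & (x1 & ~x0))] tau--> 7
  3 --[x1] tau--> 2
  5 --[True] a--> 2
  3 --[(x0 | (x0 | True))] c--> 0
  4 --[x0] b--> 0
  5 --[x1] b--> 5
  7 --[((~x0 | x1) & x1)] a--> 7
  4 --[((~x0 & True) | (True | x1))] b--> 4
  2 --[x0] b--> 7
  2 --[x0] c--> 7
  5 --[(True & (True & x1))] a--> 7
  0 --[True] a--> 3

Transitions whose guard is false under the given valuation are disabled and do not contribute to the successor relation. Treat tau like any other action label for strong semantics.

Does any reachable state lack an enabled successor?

Answer: DEADLOCK-FREE

Trace:
Reach set: {0,3}
  0: a→3  [1 out]
  3: c→0  [1 out]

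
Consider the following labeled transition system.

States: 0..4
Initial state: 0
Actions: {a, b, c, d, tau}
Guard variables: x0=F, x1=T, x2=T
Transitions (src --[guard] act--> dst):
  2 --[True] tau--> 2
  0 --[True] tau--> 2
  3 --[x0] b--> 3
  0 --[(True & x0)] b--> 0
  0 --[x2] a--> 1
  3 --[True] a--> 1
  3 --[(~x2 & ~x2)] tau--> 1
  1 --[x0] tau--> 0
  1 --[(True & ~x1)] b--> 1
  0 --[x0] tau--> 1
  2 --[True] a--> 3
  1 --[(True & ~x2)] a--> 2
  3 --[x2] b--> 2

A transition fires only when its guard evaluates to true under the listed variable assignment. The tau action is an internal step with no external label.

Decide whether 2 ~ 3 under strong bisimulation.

Bisimulation quotient by refinement:
  P[0] = {{0,1,2,3,4}}
  P[1] = {{0,2},{1,4},{3}}
  P[2] = {{0},{1,4},{2},{3}}
4 equivalence class(es) (converged in 3)
[2]={2}  [3]={3}

Answer: NOT BISIMILAR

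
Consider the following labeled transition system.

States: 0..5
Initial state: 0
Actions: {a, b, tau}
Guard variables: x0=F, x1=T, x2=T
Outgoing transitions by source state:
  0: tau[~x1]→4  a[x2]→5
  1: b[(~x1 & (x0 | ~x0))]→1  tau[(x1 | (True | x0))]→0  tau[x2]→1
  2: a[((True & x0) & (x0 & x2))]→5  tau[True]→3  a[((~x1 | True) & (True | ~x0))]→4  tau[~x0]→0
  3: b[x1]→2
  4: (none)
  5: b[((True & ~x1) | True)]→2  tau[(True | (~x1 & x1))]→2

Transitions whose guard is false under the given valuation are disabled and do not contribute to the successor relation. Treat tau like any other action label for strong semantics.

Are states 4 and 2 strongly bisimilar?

Answer: NOT BISIMILAR

Working:
Compute ~ classes (split until stable):
  P[0] = {{0,1,2,3,4,5}}
  P[1] = {{0},{1},{2},{3},{4},{5}}
6 equivalence class(es) (converged in 2)
[4]={4}  [2]={2}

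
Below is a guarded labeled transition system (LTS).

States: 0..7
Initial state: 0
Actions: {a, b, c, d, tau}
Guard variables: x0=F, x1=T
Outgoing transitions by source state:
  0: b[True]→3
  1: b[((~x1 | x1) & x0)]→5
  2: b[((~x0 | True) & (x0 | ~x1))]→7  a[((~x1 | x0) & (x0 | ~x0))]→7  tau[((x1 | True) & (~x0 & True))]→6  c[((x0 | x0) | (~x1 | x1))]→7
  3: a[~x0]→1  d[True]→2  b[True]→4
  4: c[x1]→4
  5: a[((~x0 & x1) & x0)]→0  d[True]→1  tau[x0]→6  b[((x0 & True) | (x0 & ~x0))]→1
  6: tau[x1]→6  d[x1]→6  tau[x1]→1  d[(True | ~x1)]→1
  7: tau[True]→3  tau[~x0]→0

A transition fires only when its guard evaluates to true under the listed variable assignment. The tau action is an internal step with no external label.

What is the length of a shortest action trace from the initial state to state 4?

Answer: 2

Analysis:
Layered search for 4:
  L0 = {0}
  L1 = {3}
  L2 = {1,2,4}
depth(4)=2, e.g. b·b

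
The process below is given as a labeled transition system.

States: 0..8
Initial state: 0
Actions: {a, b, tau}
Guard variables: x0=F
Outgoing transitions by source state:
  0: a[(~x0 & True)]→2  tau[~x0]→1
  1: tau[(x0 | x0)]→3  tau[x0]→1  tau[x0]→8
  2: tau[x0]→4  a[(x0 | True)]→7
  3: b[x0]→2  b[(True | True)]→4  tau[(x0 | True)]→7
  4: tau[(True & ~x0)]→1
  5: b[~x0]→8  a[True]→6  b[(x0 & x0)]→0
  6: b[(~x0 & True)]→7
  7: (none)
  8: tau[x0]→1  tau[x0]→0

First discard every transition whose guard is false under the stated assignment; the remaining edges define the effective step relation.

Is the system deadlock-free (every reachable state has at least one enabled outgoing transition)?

R = {0,1,2,7}
  0: a→2  tau→1  [2 out]
  1: ∅  [deadlock]
  2: a→7  [1 out]
  7: ∅  [deadlock]
witness 1: tau

Answer: DEADLOCK at state 1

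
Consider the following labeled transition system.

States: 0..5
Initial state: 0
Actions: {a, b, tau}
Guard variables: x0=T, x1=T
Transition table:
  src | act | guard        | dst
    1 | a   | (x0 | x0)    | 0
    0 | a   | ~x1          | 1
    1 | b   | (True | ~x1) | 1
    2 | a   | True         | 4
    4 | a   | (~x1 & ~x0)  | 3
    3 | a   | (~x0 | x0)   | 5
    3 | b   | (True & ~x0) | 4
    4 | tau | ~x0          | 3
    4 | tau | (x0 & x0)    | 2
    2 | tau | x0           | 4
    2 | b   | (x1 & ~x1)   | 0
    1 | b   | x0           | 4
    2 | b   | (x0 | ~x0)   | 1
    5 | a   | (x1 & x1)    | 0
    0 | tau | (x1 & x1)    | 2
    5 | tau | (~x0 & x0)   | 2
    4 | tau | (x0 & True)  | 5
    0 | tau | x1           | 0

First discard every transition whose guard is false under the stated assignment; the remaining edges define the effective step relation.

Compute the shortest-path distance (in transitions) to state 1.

Breadth-first toward 1:
  depth 0: {0}
  depth 1: {2}
  depth 2: {1,4}
depth(1)=2, e.g. tau·b

Answer: 2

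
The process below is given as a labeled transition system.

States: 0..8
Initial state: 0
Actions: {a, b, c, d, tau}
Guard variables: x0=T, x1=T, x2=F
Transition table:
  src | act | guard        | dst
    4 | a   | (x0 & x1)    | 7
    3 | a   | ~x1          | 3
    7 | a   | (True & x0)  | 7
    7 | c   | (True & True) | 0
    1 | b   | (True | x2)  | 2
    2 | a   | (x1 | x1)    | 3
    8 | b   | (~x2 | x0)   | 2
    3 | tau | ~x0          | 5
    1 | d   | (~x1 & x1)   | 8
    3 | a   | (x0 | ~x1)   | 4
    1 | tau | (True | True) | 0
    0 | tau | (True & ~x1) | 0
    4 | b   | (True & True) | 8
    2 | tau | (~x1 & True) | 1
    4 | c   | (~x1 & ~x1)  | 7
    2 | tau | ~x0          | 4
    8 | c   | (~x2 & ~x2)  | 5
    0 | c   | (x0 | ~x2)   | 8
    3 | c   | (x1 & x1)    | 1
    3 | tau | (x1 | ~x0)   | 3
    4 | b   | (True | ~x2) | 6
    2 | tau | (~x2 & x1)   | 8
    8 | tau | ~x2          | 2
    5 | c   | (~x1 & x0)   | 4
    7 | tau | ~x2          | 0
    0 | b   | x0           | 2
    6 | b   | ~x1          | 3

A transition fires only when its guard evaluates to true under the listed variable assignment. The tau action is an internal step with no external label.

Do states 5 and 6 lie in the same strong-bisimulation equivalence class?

Bisimulation quotient by refinement:
  P[0] = {{0,1,2,3,4,5,6,7,8}}
  P[1] = {{0},{1},{2},{3,7},{4},{5,6},{8}}
  P[2] = {{0},{1},{2},{3},{4},{5,6},{7},{8}}
stable after 3 split(s): 8 block(s)
[5]={5,6}  [6]={5,6}

Answer: BISIMILAR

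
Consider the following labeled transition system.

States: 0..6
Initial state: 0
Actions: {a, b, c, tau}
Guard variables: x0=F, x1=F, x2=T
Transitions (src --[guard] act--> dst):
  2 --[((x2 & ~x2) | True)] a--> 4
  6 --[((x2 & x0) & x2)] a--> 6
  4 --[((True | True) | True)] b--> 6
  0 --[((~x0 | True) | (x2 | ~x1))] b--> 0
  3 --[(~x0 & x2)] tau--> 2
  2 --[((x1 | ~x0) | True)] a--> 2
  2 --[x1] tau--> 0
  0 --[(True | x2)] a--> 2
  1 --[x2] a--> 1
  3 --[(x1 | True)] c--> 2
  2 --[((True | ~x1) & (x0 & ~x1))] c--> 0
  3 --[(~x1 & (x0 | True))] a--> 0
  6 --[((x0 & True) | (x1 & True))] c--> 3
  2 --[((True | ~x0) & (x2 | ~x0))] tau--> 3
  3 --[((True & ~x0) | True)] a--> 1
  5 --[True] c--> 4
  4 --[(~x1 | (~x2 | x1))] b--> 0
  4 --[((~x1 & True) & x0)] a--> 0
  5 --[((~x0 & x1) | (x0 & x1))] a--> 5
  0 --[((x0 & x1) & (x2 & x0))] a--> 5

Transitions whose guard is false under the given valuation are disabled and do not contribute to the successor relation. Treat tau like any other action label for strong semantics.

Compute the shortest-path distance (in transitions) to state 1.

Breadth-first toward 1:
  L0 = {0}
  L1 = {2}
  L2 = {3,4}
  L3 = {1,6}
depth(1)=3, e.g. a·tau·a

Answer: 3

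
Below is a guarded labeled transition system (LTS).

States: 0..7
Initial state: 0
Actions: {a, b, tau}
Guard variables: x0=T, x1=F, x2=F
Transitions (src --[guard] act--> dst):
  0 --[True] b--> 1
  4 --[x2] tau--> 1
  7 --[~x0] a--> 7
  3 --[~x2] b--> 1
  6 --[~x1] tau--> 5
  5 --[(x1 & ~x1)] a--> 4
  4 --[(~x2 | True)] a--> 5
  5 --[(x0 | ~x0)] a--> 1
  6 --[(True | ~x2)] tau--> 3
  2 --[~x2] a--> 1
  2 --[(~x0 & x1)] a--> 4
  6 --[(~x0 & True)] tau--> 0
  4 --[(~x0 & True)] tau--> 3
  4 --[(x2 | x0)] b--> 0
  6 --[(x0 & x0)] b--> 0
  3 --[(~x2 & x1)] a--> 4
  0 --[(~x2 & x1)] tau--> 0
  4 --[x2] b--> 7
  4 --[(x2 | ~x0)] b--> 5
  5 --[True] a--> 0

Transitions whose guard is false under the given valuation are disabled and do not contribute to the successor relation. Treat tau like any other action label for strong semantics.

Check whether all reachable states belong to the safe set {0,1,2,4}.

Answer: INVARIANT HOLDS

Analysis:
Safe = {0,1,2,4}
R = {0,1}
  0: safe
  1: safe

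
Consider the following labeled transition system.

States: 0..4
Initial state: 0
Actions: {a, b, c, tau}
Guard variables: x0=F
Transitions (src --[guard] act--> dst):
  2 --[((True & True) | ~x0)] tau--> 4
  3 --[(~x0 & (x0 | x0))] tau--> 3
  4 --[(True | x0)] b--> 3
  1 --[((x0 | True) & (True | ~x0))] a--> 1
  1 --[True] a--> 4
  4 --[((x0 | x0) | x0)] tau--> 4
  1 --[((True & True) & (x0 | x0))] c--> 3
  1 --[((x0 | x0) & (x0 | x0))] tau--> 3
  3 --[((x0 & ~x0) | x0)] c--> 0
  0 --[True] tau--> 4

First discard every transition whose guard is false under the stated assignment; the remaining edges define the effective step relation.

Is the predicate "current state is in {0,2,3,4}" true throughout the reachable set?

Allowed set {0,2,3,4}
Reachable = {0,3,4}
  0: ✓
  3: ✓
  4: ✓

Answer: INVARIANT HOLDS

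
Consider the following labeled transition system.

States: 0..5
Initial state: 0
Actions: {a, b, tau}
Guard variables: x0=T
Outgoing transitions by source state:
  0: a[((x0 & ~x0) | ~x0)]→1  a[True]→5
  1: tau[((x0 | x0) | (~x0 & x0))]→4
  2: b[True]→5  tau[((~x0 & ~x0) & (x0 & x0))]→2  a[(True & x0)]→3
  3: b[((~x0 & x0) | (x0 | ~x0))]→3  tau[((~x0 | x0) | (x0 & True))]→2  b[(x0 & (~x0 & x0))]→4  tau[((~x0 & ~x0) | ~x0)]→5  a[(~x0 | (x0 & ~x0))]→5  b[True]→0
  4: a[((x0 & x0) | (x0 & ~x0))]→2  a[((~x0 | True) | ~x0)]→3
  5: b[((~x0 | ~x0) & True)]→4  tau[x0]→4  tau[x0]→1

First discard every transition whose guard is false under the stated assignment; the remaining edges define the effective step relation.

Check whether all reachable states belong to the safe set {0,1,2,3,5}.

Allowed set {0,1,2,3,5}
Reachable = {0,1,2,3,4,5}
  0: ✓
  1: ✓
  2: ✓
  3: ✓
  4: outside
  5: ✓
counterexample path to 4: a·tau

Answer: INVARIANT VIOLATED at state 4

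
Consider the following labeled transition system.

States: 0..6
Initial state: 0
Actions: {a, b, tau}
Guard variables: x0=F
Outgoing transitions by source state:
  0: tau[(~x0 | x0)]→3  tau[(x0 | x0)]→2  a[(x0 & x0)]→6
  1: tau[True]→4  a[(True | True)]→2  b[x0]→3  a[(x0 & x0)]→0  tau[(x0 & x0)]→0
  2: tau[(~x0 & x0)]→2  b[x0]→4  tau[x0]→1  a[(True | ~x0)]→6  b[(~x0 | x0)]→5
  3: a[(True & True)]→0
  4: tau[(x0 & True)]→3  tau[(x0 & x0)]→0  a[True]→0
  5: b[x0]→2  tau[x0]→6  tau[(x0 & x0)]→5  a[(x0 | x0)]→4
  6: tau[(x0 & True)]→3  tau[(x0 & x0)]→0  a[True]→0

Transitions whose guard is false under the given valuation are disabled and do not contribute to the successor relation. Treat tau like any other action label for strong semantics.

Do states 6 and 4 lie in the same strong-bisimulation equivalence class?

Bisimulation quotient by refinement:
  π0 = {{0,1,2,3,4,5,6}}
  π1 = {{0},{1},{2},{3,4,6},{5}}
stable after 2 split(s): 5 block(s)
[6]={3,4,6}  [4]={3,4,6}

Answer: BISIMILAR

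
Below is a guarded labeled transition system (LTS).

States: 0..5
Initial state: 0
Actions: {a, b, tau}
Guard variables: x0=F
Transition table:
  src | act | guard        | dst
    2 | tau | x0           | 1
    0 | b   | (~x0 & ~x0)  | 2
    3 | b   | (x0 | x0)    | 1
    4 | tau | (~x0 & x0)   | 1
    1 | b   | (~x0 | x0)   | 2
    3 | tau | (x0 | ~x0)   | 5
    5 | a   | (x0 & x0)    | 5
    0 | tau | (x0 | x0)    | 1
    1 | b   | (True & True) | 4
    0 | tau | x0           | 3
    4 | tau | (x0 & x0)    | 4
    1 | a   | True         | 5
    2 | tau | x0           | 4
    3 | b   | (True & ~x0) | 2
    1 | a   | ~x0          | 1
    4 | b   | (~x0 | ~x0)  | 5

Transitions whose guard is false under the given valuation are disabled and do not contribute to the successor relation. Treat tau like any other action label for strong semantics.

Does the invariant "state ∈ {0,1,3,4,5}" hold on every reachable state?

Answer: INVARIANT VIOLATED at state 2

Working:
Allowed set {0,1,3,4,5}
Reachable = {0,2}
  0: ✓
  2: ✗ unsafe
counterexample path to 2: b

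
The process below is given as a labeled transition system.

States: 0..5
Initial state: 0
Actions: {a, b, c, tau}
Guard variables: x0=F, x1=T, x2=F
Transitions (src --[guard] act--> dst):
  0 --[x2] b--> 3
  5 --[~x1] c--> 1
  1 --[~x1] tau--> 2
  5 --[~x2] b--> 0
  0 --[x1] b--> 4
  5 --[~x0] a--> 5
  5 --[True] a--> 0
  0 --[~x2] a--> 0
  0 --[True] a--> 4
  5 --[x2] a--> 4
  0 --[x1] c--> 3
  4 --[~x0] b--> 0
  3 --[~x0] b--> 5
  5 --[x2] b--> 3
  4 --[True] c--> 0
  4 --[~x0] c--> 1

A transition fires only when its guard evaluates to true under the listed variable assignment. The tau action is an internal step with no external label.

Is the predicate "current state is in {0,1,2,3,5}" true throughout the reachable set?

Inv-set: {0,1,2,3,5}
R = {0,1,3,4,5}
  0: ok
  1: ok
  3: ok
  4: VIOLATES
  5: ok
counterexample path to 4: b

Answer: INVARIANT VIOLATED at state 4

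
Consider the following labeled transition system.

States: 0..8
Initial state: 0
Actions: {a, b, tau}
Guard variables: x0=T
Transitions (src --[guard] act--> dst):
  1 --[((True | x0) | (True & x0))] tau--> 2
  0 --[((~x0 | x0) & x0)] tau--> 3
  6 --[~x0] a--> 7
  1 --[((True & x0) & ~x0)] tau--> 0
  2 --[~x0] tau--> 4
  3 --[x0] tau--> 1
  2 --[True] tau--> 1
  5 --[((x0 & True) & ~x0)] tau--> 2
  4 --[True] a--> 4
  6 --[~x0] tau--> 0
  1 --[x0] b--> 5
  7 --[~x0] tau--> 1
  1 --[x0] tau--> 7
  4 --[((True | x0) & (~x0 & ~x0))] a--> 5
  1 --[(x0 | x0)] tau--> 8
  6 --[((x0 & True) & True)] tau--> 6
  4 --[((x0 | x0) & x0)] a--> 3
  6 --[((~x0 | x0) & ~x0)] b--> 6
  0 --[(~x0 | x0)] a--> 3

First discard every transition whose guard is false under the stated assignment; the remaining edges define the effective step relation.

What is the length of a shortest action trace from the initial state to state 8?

Layered search for 8:
  depth 0: {0}
  depth 1: {3}
  depth 2: {1}
  depth 3: {2,5,7,8}
depth(8)=3, e.g. a·tau·tau

Answer: 3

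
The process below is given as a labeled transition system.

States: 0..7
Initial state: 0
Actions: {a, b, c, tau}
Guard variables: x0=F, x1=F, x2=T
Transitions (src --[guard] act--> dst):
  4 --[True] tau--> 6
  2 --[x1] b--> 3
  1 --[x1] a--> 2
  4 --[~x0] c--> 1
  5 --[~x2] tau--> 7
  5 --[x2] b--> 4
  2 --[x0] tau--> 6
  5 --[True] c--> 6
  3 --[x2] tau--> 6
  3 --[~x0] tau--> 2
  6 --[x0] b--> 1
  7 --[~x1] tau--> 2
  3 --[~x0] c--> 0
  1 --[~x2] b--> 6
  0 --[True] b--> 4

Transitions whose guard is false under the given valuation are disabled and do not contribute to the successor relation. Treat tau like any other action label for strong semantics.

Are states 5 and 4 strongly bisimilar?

Compute ~ classes (split until stable):
  P[0] = {{0,1,2,3,4,5,6,7}}
  P[1] = {{0},{1,2,6},{3,4},{5},{7}}
  P[2] = {{0},{1,2,6},{3},{4},{5},{7}}
6 equivalence class(es) (converged in 3)
[5]={5}  [4]={4}

Answer: NOT BISIMILAR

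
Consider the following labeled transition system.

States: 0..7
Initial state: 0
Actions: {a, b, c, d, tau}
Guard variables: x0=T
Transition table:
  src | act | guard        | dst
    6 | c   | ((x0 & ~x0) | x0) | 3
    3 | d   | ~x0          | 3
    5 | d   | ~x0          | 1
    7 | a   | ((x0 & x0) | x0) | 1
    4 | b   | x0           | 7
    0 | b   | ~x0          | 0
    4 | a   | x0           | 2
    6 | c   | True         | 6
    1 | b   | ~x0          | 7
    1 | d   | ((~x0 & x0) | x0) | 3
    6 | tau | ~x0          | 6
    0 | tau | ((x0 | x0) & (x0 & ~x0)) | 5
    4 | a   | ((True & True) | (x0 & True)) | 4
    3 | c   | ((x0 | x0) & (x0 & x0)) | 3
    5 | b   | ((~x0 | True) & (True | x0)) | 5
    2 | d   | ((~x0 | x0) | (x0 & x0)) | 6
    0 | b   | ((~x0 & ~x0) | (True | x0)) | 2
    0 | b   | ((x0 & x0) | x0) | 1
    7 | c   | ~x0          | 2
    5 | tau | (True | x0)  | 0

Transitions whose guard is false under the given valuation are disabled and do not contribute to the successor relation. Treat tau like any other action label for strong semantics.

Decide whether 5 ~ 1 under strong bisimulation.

Bisimulation quotient by refinement:
  π0 = {{0,1,2,3,4,5,6,7}}
  π1 = {{0},{1,2},{3,6},{4},{5},{7}}
stable after 2 split(s): 6 block(s)
[5]={5}  [1]={1,2}

Answer: NOT BISIMILAR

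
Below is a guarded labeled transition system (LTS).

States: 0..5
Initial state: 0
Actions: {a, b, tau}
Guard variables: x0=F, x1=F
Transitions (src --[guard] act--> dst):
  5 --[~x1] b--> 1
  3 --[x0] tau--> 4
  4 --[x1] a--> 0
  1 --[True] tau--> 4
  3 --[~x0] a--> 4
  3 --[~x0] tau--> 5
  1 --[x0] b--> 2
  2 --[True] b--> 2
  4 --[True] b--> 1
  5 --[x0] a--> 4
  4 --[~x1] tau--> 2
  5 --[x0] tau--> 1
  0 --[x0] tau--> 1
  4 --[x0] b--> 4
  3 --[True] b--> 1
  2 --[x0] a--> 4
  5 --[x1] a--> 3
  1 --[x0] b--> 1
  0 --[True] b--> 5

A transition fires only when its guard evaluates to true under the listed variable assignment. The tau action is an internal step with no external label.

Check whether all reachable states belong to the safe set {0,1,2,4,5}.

Safe = {0,1,2,4,5}
R = {0,1,2,4,5}
  0: ok
  1: ok
  2: ok
  4: ok
  5: ok

Answer: INVARIANT HOLDS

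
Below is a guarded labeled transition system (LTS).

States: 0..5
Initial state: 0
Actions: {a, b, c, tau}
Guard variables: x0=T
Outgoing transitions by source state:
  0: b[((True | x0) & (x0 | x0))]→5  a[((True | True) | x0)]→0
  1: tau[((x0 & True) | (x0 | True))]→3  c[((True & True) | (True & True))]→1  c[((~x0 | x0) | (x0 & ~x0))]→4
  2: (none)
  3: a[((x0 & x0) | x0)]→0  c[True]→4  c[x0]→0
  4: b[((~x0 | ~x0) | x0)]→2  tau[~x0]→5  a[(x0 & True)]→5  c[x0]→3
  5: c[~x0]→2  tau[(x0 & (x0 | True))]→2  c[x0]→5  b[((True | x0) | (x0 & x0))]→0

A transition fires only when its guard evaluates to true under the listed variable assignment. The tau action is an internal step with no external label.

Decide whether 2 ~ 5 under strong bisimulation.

Answer: NOT BISIMILAR

Analysis:
Refine partition for ~:
  P[0] = {{0,1,2,3,4,5}}
  P[1] = {{0},{1},{2},{3},{4},{5}}
Fixed point at round 2; 6 class(es).
class of 2: {2}; class of 5: {5}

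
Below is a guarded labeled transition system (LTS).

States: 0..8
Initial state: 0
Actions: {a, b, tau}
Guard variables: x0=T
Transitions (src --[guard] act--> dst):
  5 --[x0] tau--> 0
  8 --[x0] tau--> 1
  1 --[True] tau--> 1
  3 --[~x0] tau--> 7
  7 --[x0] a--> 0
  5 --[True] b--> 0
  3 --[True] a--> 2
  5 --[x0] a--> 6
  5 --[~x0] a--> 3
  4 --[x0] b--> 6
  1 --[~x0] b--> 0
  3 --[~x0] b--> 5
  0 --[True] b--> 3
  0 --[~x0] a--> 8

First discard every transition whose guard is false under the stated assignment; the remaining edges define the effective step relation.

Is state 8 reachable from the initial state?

Answer: UNREACHABLE

Working:
After dropping false guards: 9 live edges.
Layer 0: {0}
Layer 1: {3}  total {0,3}
Layer 2: {2}  total {0,2,3}
R = {0,2,3}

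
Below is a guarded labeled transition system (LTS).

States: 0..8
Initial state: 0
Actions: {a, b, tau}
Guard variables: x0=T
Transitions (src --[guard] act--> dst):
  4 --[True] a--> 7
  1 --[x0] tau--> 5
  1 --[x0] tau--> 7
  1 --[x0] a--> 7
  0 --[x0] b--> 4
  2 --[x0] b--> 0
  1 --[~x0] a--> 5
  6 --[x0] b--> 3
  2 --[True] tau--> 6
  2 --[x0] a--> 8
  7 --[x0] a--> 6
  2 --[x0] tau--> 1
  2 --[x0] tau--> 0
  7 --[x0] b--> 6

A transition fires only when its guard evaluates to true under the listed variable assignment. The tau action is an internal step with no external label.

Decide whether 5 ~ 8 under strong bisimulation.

Compute ~ classes (split until stable):
  round 0: {{0,1,2,3,4,5,6,7,8}}
  round 1: {{0,6},{1},{2},{3,5,8},{4},{7}}
  round 2: {{0},{1},{2},{3,5,8},{4},{6},{7}}
7 equivalence class(es) (converged in 3)
5∈{3,5,8}, 8∈{3,5,8}

Answer: BISIMILAR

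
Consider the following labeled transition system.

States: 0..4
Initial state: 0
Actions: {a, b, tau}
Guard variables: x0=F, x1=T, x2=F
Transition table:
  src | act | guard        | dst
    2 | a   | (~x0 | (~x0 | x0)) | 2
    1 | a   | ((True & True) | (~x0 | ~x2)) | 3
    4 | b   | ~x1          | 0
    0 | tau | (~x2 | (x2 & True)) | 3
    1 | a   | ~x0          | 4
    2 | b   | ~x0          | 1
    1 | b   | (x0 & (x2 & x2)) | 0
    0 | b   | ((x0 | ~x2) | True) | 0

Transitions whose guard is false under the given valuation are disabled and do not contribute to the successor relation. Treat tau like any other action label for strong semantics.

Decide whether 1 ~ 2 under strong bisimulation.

Compute ~ classes (split until stable):
  P[0] = {{0,1,2,3,4}}
  P[1] = {{0},{1},{2},{3,4}}
4 equivalence class(es) (converged in 2)
class of 1: {1}; class of 2: {2}

Answer: NOT BISIMILAR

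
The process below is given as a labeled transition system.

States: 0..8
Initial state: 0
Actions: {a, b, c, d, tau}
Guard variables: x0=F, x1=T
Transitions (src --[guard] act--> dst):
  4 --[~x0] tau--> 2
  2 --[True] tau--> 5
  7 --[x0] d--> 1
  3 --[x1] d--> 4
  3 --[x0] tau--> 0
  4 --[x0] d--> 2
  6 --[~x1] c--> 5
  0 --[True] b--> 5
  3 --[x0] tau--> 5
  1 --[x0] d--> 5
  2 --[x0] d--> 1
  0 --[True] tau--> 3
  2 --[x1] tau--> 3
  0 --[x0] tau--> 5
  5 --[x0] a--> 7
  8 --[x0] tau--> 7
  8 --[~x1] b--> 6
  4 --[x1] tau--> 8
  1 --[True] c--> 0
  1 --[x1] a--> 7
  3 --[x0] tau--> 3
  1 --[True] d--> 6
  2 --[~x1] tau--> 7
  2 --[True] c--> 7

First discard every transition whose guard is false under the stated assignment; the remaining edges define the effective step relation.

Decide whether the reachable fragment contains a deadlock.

Reach set: {0,2,3,4,5,7,8}
  0: b→5  tau→3  [2 exit(s)]
  2: c→7  tau→3  tau→5  [3 exit(s)]
  3: d→4  [1 exit(s)]
  4: tau→2  tau→8  [2 exit(s)]
  5: ∅  [deadlock]
  7: ∅  [deadlock]
  8: ∅  [deadlock]
witness 5: b

Answer: DEADLOCK at state 5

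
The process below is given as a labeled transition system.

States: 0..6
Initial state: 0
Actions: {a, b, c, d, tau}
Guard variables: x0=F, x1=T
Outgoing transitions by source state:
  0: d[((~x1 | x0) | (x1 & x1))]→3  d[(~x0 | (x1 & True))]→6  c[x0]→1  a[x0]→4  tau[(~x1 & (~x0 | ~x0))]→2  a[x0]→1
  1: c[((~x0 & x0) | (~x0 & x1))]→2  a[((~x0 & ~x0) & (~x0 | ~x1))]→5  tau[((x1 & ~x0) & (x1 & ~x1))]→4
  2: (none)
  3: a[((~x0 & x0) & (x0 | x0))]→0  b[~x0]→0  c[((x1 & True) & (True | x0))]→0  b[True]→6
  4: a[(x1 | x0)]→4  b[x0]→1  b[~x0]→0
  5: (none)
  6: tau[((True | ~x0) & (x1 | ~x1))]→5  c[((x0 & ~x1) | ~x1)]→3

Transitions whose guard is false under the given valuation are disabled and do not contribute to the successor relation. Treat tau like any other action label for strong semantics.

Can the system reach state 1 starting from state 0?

Guard filter leaves 10 enabled edge(s).
Layer 0: {0}
Layer 1: {3,6}  total {0,3,6}
Layer 2: {5}  total {0,3,5,6}
R = {0,3,5,6}

Answer: UNREACHABLE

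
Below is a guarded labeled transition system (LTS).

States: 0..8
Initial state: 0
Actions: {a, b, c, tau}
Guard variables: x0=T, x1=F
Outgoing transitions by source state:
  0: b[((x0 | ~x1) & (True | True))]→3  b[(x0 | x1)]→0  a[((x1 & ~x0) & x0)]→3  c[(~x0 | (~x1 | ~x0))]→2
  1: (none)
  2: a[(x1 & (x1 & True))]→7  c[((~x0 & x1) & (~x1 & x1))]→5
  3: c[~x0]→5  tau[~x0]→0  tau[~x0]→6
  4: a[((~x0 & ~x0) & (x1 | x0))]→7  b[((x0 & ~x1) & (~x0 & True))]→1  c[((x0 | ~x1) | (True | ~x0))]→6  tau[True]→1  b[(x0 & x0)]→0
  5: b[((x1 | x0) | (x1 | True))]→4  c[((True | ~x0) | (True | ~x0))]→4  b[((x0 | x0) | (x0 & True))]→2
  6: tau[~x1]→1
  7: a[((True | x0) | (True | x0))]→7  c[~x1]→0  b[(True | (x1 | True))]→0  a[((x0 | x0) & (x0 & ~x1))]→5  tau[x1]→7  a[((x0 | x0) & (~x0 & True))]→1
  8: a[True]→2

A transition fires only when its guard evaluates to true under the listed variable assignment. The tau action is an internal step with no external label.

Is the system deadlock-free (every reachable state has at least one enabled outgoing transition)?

Answer: DEADLOCK at state 2

Analysis:
Reachable = {0,2,3}
  0: b→0  b→3  c→2  [deg 3]
  2: ∅  [STUCK]
  3: ∅  [STUCK]
trace reaching 2: c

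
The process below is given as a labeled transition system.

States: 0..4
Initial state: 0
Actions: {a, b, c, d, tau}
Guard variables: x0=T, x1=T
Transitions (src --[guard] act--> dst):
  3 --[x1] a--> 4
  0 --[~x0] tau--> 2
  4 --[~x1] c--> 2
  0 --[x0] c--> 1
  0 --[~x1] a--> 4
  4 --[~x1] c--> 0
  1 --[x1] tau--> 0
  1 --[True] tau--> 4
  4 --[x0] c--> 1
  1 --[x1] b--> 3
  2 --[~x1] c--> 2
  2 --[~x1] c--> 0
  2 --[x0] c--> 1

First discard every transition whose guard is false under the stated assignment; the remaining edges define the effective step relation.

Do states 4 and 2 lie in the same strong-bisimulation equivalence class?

Answer: BISIMILAR

Analysis:
Bisimulation quotient by refinement:
  round 0: {{0,1,2,3,4}}
  round 1: {{0,2,4},{1},{3}}
stable after 2 split(s): 3 block(s)
[4]={0,2,4}  [2]={0,2,4}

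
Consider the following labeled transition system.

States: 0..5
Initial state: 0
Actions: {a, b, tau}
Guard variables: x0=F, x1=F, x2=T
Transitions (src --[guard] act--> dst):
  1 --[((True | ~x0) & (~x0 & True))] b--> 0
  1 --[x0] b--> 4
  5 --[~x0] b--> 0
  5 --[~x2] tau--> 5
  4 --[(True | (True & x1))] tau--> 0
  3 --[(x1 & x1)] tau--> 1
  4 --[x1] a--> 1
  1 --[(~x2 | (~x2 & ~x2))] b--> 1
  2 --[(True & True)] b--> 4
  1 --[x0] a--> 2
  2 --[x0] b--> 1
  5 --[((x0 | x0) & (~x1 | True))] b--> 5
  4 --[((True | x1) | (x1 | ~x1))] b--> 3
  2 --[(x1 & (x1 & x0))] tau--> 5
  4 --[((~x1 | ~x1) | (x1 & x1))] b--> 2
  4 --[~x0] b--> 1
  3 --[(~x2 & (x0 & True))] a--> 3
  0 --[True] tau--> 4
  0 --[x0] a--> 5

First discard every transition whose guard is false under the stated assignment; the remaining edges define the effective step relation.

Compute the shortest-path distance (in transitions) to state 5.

BFS to 5:
  Layer 0: {0}
  Layer 1: {4}
  Layer 2: {1,2,3}
5 never appears.

Answer: UNREACHABLE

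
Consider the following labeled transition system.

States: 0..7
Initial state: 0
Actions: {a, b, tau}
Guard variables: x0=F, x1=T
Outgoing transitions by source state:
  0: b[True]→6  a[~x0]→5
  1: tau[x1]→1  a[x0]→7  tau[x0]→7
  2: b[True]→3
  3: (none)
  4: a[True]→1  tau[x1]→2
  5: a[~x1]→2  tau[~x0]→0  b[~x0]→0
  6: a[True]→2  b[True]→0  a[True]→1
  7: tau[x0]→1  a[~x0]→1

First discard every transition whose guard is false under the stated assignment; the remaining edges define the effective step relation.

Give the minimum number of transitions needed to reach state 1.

BFS to 1:
  depth 0: {0}
  depth 1: {5,6}
  depth 2: {1,2}
1 enters at depth 2; path b·a

Answer: 2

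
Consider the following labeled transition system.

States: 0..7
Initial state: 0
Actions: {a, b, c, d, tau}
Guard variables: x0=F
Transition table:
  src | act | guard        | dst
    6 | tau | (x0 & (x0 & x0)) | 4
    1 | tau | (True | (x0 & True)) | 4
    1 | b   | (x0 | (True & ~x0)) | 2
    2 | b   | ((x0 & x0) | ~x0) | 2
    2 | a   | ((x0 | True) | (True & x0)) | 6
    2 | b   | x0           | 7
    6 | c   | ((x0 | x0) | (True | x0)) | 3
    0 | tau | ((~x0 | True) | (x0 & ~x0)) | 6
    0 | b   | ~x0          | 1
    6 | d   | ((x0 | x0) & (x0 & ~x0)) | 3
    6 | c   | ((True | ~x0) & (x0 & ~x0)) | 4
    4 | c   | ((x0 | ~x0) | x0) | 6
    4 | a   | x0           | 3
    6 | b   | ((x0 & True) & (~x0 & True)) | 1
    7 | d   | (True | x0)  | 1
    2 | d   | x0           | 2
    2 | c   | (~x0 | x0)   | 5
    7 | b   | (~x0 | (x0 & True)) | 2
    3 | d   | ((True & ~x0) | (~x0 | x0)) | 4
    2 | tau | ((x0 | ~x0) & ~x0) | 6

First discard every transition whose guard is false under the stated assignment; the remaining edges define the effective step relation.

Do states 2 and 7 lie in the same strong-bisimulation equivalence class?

Answer: NOT BISIMILAR

Analysis:
Compute ~ classes (split until stable):
  π0 = {{0,1,2,3,4,5,6,7}}
  π1 = {{0,1},{2},{3},{4,6},{5},{7}}
  π2 = {{0},{1},{2},{3},{4},{5},{6},{7}}
Fixed point at round 3; 8 class(es).
2∈{2}, 7∈{7}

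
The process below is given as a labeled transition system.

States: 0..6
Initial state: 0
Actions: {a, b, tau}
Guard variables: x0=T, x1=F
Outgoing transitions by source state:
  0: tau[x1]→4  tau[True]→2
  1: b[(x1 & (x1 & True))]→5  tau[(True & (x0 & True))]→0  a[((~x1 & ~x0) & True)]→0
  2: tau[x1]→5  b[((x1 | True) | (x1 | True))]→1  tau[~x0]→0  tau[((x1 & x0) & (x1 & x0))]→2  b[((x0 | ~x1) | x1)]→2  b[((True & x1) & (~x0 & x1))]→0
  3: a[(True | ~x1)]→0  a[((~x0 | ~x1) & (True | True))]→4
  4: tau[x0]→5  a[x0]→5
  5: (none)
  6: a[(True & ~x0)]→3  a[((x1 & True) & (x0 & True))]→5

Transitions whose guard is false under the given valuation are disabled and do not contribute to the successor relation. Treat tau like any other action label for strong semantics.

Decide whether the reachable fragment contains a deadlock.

Answer: DEADLOCK-FREE

Working:
Reach set: {0,1,2}
  0: tau→2  [1 out]
  1: tau→0  [1 out]
  2: b→1  b→2  [2 out]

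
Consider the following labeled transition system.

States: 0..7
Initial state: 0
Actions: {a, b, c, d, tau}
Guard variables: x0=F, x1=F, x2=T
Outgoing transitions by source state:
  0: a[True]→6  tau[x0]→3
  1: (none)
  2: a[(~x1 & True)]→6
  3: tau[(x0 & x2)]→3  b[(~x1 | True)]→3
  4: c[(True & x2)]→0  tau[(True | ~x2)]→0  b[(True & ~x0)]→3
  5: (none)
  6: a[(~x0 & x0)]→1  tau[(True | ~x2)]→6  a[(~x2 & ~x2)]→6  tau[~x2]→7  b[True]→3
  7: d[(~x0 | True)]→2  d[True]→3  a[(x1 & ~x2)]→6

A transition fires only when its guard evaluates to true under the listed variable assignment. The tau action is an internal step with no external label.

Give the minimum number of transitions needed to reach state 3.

Breadth-first toward 3:
  depth 0: {0}
  depth 1: {6}
  depth 2: {3}
3 enters at depth 2; path a·b

Answer: 2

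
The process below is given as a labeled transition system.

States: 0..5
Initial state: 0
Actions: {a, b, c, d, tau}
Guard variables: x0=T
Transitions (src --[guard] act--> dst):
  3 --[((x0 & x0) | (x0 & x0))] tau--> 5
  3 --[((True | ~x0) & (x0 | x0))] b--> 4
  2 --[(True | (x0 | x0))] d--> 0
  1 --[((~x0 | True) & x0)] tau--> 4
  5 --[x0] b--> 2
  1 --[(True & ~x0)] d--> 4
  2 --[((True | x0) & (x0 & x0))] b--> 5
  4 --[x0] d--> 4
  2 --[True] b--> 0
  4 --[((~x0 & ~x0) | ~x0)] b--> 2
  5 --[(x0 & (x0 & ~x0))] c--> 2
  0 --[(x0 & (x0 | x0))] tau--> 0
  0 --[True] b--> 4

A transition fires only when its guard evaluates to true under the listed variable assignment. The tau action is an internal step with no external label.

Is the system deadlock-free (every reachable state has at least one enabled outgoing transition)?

Reach set: {0,4}
  0: b→4  tau→0  [2 out]
  4: d→4  [1 out]

Answer: DEADLOCK-FREE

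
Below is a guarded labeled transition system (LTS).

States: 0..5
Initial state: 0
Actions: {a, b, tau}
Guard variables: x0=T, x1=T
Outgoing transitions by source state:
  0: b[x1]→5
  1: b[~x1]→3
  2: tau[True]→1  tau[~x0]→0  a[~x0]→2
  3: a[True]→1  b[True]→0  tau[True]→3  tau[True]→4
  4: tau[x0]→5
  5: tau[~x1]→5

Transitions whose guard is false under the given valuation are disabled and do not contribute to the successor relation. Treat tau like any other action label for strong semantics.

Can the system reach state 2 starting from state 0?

7 transition(s) survive guard evaluation.
L0 = {0}
L1 = {5}  cumulative {0,5}
Reachable = {0,5}

Answer: UNREACHABLE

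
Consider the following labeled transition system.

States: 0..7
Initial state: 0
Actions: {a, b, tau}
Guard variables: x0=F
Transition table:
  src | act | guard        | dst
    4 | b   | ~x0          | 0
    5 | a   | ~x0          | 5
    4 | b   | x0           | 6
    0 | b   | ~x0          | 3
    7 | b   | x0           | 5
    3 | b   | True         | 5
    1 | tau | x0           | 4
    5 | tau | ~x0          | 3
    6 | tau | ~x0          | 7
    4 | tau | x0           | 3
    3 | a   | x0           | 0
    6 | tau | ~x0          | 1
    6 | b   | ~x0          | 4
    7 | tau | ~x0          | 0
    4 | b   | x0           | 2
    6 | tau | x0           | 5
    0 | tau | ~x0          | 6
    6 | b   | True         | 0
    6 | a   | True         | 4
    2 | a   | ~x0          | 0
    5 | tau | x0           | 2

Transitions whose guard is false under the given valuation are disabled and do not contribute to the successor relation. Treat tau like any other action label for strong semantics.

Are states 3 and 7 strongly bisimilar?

Refine partition for ~:
  P[0] = {{0,1,2,3,4,5,6,7}}
  P[1] = {{0},{1},{2},{3,4},{5},{6},{7}}
  P[2] = {{0},{1},{2},{3},{4},{5},{6},{7}}
Fixed point at round 3; 8 class(es).
3∈{3}, 7∈{7}

Answer: NOT BISIMILAR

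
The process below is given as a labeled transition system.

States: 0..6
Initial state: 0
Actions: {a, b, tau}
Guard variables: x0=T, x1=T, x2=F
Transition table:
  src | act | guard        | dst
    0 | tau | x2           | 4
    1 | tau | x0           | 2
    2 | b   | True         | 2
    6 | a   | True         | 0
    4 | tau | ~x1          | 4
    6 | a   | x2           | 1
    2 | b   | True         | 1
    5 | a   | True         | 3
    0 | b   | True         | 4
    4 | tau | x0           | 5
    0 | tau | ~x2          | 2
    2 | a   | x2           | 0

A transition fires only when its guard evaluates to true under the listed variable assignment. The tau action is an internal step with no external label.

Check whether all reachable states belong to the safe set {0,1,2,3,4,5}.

Answer: INVARIANT HOLDS

Analysis:
Safe = {0,1,2,3,4,5}
Reach set: {0,1,2,3,4,5}
  0: ok
  1: ok
  2: ok
  3: ok
  4: ok
  5: ok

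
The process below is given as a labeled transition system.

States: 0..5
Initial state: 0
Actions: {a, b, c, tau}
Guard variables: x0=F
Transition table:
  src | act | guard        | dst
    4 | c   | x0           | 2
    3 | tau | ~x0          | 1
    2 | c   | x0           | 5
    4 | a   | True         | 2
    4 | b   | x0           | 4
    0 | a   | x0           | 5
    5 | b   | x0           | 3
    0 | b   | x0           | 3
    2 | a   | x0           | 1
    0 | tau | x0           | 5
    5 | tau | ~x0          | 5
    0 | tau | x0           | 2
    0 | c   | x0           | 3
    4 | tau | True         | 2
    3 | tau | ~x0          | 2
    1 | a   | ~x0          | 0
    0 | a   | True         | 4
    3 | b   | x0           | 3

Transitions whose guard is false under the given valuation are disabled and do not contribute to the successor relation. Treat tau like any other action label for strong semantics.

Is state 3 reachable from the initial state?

Answer: UNREACHABLE

Trace:
7 transition(s) survive guard evaluation.
L0 = {0}
L1 = {4}  total {0,4}
L2 = {2}  total {0,2,4}
Reach set: {0,2,4}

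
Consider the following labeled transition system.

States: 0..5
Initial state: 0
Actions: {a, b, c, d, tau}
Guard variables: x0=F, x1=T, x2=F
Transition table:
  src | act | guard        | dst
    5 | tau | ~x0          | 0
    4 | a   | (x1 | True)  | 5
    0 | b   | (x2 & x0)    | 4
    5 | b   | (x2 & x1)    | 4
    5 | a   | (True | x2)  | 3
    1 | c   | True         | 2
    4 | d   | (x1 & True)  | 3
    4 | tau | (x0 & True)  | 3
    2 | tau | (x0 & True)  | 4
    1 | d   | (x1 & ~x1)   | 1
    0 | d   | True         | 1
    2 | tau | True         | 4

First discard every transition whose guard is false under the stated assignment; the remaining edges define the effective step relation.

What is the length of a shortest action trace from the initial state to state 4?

BFS to 4:
  L0 = {0}
  L1 = {1}
  L2 = {2}
  L3 = {4}
4 enters at depth 3; path d·c·tau

Answer: 3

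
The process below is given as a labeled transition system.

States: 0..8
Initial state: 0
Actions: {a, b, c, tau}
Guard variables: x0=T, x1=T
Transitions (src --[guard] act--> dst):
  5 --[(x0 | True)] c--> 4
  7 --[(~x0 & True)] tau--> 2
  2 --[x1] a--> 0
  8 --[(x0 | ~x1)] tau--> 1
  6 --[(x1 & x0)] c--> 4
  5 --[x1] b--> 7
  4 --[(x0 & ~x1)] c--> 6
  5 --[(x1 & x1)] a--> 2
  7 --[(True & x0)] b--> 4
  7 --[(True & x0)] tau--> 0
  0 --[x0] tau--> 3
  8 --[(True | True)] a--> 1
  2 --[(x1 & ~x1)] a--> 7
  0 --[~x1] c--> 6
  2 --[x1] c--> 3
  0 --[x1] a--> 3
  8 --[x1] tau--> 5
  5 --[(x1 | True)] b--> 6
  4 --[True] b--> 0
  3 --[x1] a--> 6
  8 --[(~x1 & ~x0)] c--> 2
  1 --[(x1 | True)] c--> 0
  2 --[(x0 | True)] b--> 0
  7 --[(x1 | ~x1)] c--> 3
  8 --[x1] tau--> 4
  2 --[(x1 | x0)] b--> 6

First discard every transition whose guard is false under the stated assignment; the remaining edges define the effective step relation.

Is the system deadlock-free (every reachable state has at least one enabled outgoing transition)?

Reachable = {0,3,4,6}
  0: a→3  tau→3  [deg 2]
  3: a→6  [deg 1]
  4: b→0  [deg 1]
  6: c→4  [deg 1]

Answer: DEADLOCK-FREE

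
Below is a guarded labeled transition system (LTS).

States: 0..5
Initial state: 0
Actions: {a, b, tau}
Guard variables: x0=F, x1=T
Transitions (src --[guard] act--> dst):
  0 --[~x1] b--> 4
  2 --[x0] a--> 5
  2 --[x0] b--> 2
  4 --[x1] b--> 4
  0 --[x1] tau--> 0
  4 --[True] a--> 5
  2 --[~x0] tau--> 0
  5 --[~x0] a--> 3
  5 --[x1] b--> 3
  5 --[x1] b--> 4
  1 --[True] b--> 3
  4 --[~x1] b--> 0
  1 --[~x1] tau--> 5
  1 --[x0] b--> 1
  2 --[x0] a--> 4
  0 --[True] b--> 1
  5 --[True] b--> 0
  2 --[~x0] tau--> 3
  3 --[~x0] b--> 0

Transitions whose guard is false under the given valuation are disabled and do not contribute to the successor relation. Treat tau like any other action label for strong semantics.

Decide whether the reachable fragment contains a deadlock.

Reach set: {0,1,3}
  0: b→1  tau→0  [2 exit(s)]
  1: b→3  [1 exit(s)]
  3: b→0  [1 exit(s)]

Answer: DEADLOCK-FREE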